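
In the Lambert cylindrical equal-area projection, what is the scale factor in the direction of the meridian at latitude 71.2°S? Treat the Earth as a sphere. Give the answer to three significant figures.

0.322

The Lambert cylindrical equal-area projection is the cylindrical equal-area projection with its standard parallel at the equator (φ₀ = 0). Cylindrical equal-area (φ₀ = 0°): h = cos φ / cos 0° along meridians, k = cos 0° / cos φ along parallels; h·k = 1.
h = cos 71.2° / cos 0° = 0.3223/1.000 = 0.3223.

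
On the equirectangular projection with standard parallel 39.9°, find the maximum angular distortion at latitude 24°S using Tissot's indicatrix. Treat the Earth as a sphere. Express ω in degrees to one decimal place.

The equidistant cylindrical projection with φ₀ = 39.9° has h = 1 (meridians true) and k = cos φ₀ / cos φ along parallels.
At 24°: h = 1.000, k = 0.8398; principal scales a = 1.000, b = 0.8398.
sin(ω/2) = (a − b)/(a + b) = 0.1602/1.840 = 0.08709, so ω = 2 arcsin(0.08709) ≈ 10.0°.

10.0°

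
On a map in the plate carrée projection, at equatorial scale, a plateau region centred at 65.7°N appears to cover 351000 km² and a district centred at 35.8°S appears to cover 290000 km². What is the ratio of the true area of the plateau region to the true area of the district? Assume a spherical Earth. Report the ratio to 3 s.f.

On the plate carrée, areal scale = h·k = 1 × sec φ, so true area = apparent × cos φ.
True area of plateau region: 351000 × cos(65.7°) = 351000 × 0.4115 = 144400 km².
True area of district: 290000 × cos(35.8°) = 290000 × 0.8111 = 235200 km².
Ratio = 144400 / 235200 ≈ 0.614.

0.614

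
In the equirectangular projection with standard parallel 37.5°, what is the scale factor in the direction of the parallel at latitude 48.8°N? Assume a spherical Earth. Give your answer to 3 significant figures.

The equidistant cylindrical projection with φ₀ = 37.5° has h = 1 (meridians true) and k = cos φ₀ / cos φ along parallels.
k = cos 37.5° / cos 48.8° = 0.7934/0.6587 = 1.204.

1.20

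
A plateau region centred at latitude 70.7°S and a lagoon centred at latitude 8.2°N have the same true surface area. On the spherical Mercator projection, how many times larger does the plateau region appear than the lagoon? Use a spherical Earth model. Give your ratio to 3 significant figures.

8.97

Mercator areal scale is sec²φ.
At 70.7°: sec²(70.7°) = 1/0.3305² = 9.154.
At 8.2°: sec²(8.2°) = 1/0.9898² = 1.021.
Ratio = 9.154/1.021 = cos²(8.2°)/cos²(70.7°) ≈ 8.97.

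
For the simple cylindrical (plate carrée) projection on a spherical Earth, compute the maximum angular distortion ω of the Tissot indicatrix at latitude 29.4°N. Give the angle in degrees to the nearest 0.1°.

In the plate carrée (x = Rλ, y = Rφ), meridians are true-scale (h = 1) and parallels are stretched by k = sec φ.
At 29.4°: h = 1.000, k = 1.148; principal scales a = 1.148, b = 1.000.
sin(ω/2) = (a − b)/(a + b) = 0.1478/2.148 = 0.06882, so ω = 2 arcsin(0.06882) ≈ 7.9°.

7.9°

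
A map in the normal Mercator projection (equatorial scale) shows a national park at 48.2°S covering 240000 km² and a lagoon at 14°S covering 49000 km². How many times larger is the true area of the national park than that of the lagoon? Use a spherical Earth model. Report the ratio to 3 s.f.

2.31

Mercator's areal exaggeration is sec²φ; hence true area = (apparent area) · cos²φ.
True area of national park: 240000 × cos²(48.2°) = 240000 × 0.4443 = 106600 km².
True area of lagoon: 49000 × cos²(14°) = 49000 × 0.9415 = 46130 km².
Ratio = 106600 / 46130 ≈ 2.31.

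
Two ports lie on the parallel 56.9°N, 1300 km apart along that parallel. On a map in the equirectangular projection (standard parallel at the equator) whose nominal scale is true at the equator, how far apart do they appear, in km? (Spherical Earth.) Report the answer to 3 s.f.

2380 km

In the plate carrée (x = Rλ, y = Rφ), meridians are true-scale (h = 1) and parallels are stretched by k = sec φ.
Along the parallel, k = sec 56.9° = 1/0.5461 = 1.831.
Map distance = 1300 × 1.831 ≈ 2380 km.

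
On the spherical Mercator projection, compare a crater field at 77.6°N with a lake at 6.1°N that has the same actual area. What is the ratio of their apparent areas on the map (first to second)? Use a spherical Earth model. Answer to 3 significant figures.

21.4

Mercator is conformal with k = sec φ, so areal scale = k² = sec²φ.
At 77.6°: sec²(77.6°) = 1/0.2147² = 21.69.
At 6.1°: sec²(6.1°) = 1/0.9943² = 1.011.
Ratio = 21.69/1.011 = cos²(6.1°)/cos²(77.6°) ≈ 21.4.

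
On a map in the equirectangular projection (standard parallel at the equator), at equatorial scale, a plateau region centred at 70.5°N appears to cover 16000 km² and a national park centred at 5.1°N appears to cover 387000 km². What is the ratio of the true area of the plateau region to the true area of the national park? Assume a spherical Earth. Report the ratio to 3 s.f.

0.0139

On the plate carrée, areal scale = h·k = 1 × sec φ, so true area = apparent × cos φ.
True area of plateau region: 16000 × cos(70.5°) = 16000 × 0.3338 = 5341 km².
True area of national park: 387000 × cos(5.1°) = 387000 × 0.9960 = 385500 km².
Ratio = 5341 / 385500 ≈ 0.0139.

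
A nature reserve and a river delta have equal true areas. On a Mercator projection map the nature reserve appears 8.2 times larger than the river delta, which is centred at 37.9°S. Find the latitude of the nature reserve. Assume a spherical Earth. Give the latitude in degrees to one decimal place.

74.0°

On Mercator, (apparent₁)/(apparent₂) = sec²φ₁ / sec²φ₂ when true areas are equal.
cos²φ₂ / cos²φ₁ = 8.2  ⇒  cos φ₁ = cos 37.9° / √8.2 = 0.7891/2.864 = 0.2756.
φ₁ = arccos(0.2756) ≈ 74.0°.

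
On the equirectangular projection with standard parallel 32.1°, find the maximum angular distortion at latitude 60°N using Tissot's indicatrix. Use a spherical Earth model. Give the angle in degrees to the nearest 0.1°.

29.9°

In the equirectangular projection with standard parallel φ₀ = 32.1° (x = Rλ cos φ₀, y = Rφ), meridians are true-scale (h = 1) and the parallel scale is k = cos φ₀ / cos φ.
At 60°: h = 1.000, k = 1.694; principal scales a = 1.694, b = 1.000.
sin(ω/2) = (a − b)/(a + b) = 0.6942/2.694 = 0.2577, so ω = 2 arcsin(0.2577) ≈ 29.9°.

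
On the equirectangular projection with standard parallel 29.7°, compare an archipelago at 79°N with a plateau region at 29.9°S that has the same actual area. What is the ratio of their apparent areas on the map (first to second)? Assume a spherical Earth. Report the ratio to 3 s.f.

4.54

The equidistant cylindrical projection with φ₀ = 29.7° has h = 1 (meridians true) and k = cos φ₀ / cos φ along parallels.
Areal scale at 79°: h·k = 1.000 × 4.552 = 4.552.
Areal scale at 29.9°: h·k = 1.000 × 1.002 = 1.002.
Ratio = 4.552/1.002 ≈ 4.54.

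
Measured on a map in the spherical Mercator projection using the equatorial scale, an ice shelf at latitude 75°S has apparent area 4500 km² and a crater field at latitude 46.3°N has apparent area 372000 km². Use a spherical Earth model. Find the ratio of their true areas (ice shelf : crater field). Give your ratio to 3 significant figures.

On Mercator the areal scale is sec²φ, so true area = apparent × cos²φ.
True area of ice shelf: 4500 × cos²(75°) = 4500 × 0.06699 = 301.4 km².
True area of crater field: 372000 × cos²(46.3°) = 372000 × 0.4773 = 177600 km².
Ratio = 301.4 / 177600 ≈ 0.00170.

0.00170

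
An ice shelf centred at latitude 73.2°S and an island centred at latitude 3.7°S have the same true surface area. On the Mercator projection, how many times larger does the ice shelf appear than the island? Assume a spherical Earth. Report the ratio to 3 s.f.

Mercator is conformal with k = sec φ, so areal scale = k² = sec²φ.
At 73.2°: sec²(73.2°) = 1/0.2890² = 11.97.
At 3.7°: sec²(3.7°) = 1/0.9979² = 1.004.
Ratio = 11.97/1.004 = cos²(3.7°)/cos²(73.2°) ≈ 11.9.

11.9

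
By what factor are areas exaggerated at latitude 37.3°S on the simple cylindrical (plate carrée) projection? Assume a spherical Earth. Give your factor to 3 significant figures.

1.26

In the plate carrée (x = Rλ, y = Rφ), meridians are true-scale (h = 1) and parallels are stretched by k = sec φ.
Areal scale = h·k = 1 × sec φ; at 37.3°, h = 1.000, k = 1.257, so h·k = 1.257.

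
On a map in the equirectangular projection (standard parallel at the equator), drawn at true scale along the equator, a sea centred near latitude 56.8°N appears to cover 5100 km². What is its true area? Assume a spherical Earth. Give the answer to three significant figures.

For the equirectangular projection with φ₀ = 0 (plate carrée), h = 1 along meridians and k = sec φ along parallels.
Areal scale = h·k = 1 × sec φ; at 56.8°, h = 1.000, k = 1.826, so h·k = 1.826.
True area = apparent / (areal scale) = 5100 / 1.826 ≈ 2790 km².

2790 km²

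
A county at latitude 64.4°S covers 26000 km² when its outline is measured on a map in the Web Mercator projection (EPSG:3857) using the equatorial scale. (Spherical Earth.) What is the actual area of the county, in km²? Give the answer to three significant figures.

4850 km²

The Mercator projection is conformal; its linear scale factor is the same in every direction and equals sec φ = 1/cos φ.
Areal scale = k² = sec²φ = 1/cos²(64.4°) = 1/0.4321² = 5.356.
True area = apparent / (areal scale) = 26000 / 5.356 ≈ 4850 km².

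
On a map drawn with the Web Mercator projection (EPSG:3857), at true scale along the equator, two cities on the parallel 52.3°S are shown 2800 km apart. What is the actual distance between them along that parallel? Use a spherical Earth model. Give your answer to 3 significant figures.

1710 km

The Mercator projection is conformal; its linear scale factor is the same in every direction and equals sec φ = 1/cos φ.
Along the parallel at 52.3°, map distances are exaggerated by k = sec 52.3° = 1.635.
True distance = 2800 / 1.635 = 2800 × cos 52.3° ≈ 1710 km.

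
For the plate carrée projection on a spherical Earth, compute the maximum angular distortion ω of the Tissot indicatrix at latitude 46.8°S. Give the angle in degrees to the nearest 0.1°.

21.6°

For the equirectangular projection with φ₀ = 0 (plate carrée), h = 1 along meridians and k = sec φ along parallels.
At 46.8°: h = 1.000, k = 1.461; principal scales a = 1.461, b = 1.000.
sin(ω/2) = (a − b)/(a + b) = 0.4608/2.461 = 0.1873, so ω = 2 arcsin(0.1873) ≈ 21.6°.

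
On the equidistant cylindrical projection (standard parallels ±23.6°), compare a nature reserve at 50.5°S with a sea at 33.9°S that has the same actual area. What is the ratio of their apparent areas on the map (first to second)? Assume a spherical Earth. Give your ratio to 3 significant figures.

1.30

In the equirectangular projection with standard parallel φ₀ = 23.6° (x = Rλ cos φ₀, y = Rφ), meridians are true-scale (h = 1) and the parallel scale is k = cos φ₀ / cos φ.
Areal scale at 50.5°: h·k = 1.000 × 1.441 = 1.441.
Areal scale at 33.9°: h·k = 1.000 × 1.104 = 1.104.
Ratio = 1.441/1.104 ≈ 1.30.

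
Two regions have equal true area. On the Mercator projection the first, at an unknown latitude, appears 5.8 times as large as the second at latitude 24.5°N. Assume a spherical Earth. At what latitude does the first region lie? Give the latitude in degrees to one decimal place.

67.8°

For equal true areas on Mercator, apparent areas scale as sec²φ, so the ratio is cos²φ₂ / cos²φ₁.
cos²φ₂ / cos²φ₁ = 5.8  ⇒  cos φ₁ = cos 24.5° / √5.8 = 0.9100/2.408 = 0.3778.
φ₁ = arccos(0.3778) ≈ 67.8°.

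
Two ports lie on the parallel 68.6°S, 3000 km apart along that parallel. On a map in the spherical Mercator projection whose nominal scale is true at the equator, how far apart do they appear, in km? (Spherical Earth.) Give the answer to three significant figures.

Mercator is conformal, so the point scale is isotropic: h = k = sec φ = 1/cos φ.
Along the parallel, k = sec 68.6° = 1/0.3649 = 2.741.
Map distance = 3000 × 2.741 ≈ 8220 km.

8220 km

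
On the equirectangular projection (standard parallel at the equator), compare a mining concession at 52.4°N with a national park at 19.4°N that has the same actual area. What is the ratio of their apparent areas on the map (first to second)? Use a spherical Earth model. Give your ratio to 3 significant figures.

In the plate carrée (x = Rλ, y = Rφ), meridians are true-scale (h = 1) and parallels are stretched by k = sec φ.
Areal scale at 52.4°: h·k = 1.000 × 1.639 = 1.639.
Areal scale at 19.4°: h·k = 1.000 × 1.060 = 1.060.
Ratio = 1.639/1.060 ≈ 1.55.

1.55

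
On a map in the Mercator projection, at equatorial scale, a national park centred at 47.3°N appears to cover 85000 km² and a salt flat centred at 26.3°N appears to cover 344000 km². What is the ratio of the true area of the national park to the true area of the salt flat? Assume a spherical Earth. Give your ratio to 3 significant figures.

0.141

Mercator's areal exaggeration is sec²φ; hence true area = (apparent area) · cos²φ.
True area of national park: 85000 × cos²(47.3°) = 85000 × 0.4599 = 39090 km².
True area of salt flat: 344000 × cos²(26.3°) = 344000 × 0.8037 = 276500 km².
Ratio = 39090 / 276500 ≈ 0.141.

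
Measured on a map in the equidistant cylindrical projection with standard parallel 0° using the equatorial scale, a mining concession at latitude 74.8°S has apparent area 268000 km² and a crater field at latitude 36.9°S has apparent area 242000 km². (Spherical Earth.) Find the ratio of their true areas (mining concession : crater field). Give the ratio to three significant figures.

Plate carrée has h = 1 and k = sec φ, giving areal scale sec φ; true area = (apparent area) · cos φ.
True area of mining concession: 268000 × cos(74.8°) = 268000 × 0.2622 = 70270 km².
True area of crater field: 242000 × cos(36.9°) = 242000 × 0.7997 = 193500 km².
Ratio = 70270 / 193500 ≈ 0.363.

0.363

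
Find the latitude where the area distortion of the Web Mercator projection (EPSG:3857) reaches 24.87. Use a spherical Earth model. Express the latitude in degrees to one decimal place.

Mercator areal scale is sec²φ.
sec²φ = 24.87  ⇒  cos²φ = 0.04021  ⇒  cos φ = 0.2005.
φ = arccos(0.2005) ≈ 78.4°.

78.4°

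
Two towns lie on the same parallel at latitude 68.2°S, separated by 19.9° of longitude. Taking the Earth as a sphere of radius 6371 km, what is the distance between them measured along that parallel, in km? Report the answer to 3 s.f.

822 km

Arc length along a parallel = R cos φ · Δλ (with Δλ in radians).
= 6371 × cos 68.2° × (19.9° × π/180) = 6371 × 0.3714 × 0.3473 ≈ 822 km.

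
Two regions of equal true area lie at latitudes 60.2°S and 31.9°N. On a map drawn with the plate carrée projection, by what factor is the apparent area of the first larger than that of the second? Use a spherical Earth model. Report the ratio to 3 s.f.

1.71

Plate carrée maps x = Rλ, y = Rφ. The meridian scale is h = 1 and the parallel scale is k = 1/cos φ = sec φ.
Areal scale at 60.2°: h·k = 1.000 × 2.012 = 2.012.
Areal scale at 31.9°: h·k = 1.000 × 1.178 = 1.178.
Ratio = 2.012/1.178 ≈ 1.71.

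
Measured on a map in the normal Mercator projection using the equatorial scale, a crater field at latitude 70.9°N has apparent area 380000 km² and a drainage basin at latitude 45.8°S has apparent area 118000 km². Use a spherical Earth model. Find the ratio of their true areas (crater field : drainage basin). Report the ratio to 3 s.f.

0.709

On Mercator the areal scale is sec²φ, so true area = apparent × cos²φ.
True area of crater field: 380000 × cos²(70.9°) = 380000 × 0.1071 = 40690 km².
True area of drainage basin: 118000 × cos²(45.8°) = 118000 × 0.4860 = 57350 km².
Ratio = 40690 / 57350 ≈ 0.709.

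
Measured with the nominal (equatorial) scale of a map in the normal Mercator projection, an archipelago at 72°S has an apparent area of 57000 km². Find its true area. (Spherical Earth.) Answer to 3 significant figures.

For Mercator, h = k = sec φ (a conformal cylindrical projection has a single point scale, 1/cos φ).
Areal scale = k² = sec²φ = 1/cos²(72°) = 1/0.3090² = 10.47.
True area = apparent / (areal scale) = 57000 / 10.47 ≈ 5440 km².

5440 km²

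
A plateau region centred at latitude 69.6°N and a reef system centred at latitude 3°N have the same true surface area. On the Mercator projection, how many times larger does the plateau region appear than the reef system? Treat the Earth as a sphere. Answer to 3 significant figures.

8.21

Mercator areal scale is sec²φ.
At 69.6°: sec²(69.6°) = 1/0.3486² = 8.230.
At 3°: sec²(3°) = 1/0.9986² = 1.003.
Ratio = 8.230/1.003 = cos²(3°)/cos²(69.6°) ≈ 8.21.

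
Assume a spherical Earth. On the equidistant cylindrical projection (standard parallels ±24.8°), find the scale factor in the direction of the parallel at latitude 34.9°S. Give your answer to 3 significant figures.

With standard parallel φ₀ = 24.8°, the equirectangular projection gives x = Rλ cos φ₀, y = Rφ, so h = 1 and k = cos 24.8° / cos φ.
k = cos 24.8° / cos 34.9° = 0.9078/0.8202 = 1.107.

1.11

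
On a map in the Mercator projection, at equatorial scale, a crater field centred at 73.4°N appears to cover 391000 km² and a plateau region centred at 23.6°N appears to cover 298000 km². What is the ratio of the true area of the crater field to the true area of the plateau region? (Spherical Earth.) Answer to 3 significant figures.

Mercator's areal exaggeration is sec²φ; hence true area = (apparent area) · cos²φ.
True area of crater field: 391000 × cos²(73.4°) = 391000 × 0.08162 = 31910 km².
True area of plateau region: 298000 × cos²(23.6°) = 298000 × 0.8397 = 250200 km².
Ratio = 31910 / 250200 ≈ 0.128.

0.128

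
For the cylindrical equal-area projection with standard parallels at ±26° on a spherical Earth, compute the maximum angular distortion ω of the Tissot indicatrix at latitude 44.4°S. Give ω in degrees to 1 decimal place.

26.1°

A cylindrical equal-area projection with standard parallel φ₀ has meridian scale h = cos φ / cos φ₀ and parallel scale k = cos φ₀ / cos φ (so areas are preserved, h·k = 1).
At 44.4°: h = 0.7949, k = 1.258; principal scales a = 1.258, b = 0.7949.
sin(ω/2) = (a − b)/(a + b) = 0.4631/2.053 = 0.2256, so ω = 2 arcsin(0.2256) ≈ 26.1°.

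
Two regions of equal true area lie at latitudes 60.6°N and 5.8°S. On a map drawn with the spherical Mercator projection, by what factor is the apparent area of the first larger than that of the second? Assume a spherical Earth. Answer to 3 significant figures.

4.11

Mercator is conformal with k = sec φ, so areal scale = k² = sec²φ.
At 60.6°: sec²(60.6°) = 1/0.4909² = 4.150.
At 5.8°: sec²(5.8°) = 1/0.9949² = 1.010.
Ratio = 4.150/1.010 = cos²(5.8°)/cos²(60.6°) ≈ 4.11.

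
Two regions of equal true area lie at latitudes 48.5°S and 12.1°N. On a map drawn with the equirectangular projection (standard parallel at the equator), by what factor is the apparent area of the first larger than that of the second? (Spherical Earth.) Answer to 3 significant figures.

In the plate carrée (x = Rλ, y = Rφ), meridians are true-scale (h = 1) and parallels are stretched by k = sec φ.
Areal scale at 48.5°: h·k = 1.000 × 1.509 = 1.509.
Areal scale at 12.1°: h·k = 1.000 × 1.023 = 1.023.
Ratio = 1.509/1.023 ≈ 1.48.

1.48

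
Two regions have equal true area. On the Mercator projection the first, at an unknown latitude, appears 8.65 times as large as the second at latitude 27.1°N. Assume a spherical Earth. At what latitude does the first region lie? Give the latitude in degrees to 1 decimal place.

72.4°

For equal true areas on Mercator, apparent areas scale as sec²φ, so the ratio is cos²φ₂ / cos²φ₁.
cos²φ₂ / cos²φ₁ = 8.65  ⇒  cos φ₁ = cos 27.1° / √8.65 = 0.8902/2.941 = 0.3027.
φ₁ = arccos(0.3027) ≈ 72.4°.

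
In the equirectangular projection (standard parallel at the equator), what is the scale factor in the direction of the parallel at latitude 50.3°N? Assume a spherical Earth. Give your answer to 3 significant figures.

1.57

For the equirectangular projection with φ₀ = 0 (plate carrée), h = 1 along meridians and k = sec φ along parallels.
k = 1/cos 50.3° = 1/0.6388 = 1.566.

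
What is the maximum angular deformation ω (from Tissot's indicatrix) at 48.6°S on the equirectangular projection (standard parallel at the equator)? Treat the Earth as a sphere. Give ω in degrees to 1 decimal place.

Plate carrée maps x = Rλ, y = Rφ. The meridian scale is h = 1 and the parallel scale is k = 1/cos φ = sec φ.
At 48.6°: h = 1.000, k = 1.512; principal scales a = 1.512, b = 1.000.
sin(ω/2) = (a − b)/(a + b) = 0.5121/2.512 = 0.2039, so ω = 2 arcsin(0.2039) ≈ 23.5°.

23.5°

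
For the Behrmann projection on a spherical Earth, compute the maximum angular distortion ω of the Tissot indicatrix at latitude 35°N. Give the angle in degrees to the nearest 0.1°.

6.4°

Behrmann is a cylindrical equal-area projection with standard parallels at ±30°. For cylindrical equal-area with standard parallel φ₀, h = cos φ / cos φ₀ and k = cos φ₀ / cos φ, so h·k = 1.
At 35°: h = 0.9459, k = 1.057; principal scales a = 1.057, b = 0.9459.
sin(ω/2) = (a − b)/(a + b) = 0.1113/2.003 = 0.05559, so ω = 2 arcsin(0.05559) ≈ 6.4°.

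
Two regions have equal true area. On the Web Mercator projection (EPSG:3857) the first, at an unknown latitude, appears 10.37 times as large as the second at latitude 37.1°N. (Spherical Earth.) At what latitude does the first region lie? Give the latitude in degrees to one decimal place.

75.7°

For equal true areas on Mercator, apparent areas scale as sec²φ, so the ratio is cos²φ₂ / cos²φ₁.
cos²φ₂ / cos²φ₁ = 10.37  ⇒  cos φ₁ = cos 37.1° / √10.37 = 0.7976/3.220 = 0.2477.
φ₁ = arccos(0.2477) ≈ 75.7°.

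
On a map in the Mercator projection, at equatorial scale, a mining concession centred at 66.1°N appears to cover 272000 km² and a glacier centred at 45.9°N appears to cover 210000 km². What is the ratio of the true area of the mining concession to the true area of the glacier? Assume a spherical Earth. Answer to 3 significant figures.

0.439

Since Mercator area scale is 1/cos²φ, the true area equals the apparent area multiplied by cos²φ.
True area of mining concession: 272000 × cos²(66.1°) = 272000 × 0.1641 = 44650 km².
True area of glacier: 210000 × cos²(45.9°) = 210000 × 0.4843 = 101700 km².
Ratio = 44650 / 101700 ≈ 0.439.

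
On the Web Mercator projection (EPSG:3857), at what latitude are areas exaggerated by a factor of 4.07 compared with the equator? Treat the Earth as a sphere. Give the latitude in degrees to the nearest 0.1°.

Mercator areal scale is sec²φ.
sec²φ = 4.07  ⇒  cos²φ = 0.2457  ⇒  cos φ = 0.4957.
φ = arccos(0.4957) ≈ 60.3°.

60.3°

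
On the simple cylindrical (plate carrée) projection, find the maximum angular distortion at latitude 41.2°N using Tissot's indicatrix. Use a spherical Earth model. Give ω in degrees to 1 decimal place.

16.2°

In the plate carrée (x = Rλ, y = Rφ), meridians are true-scale (h = 1) and parallels are stretched by k = sec φ.
At 41.2°: h = 1.000, k = 1.329; principal scales a = 1.329, b = 1.000.
sin(ω/2) = (a − b)/(a + b) = 0.3291/2.329 = 0.1413, so ω = 2 arcsin(0.1413) ≈ 16.2°.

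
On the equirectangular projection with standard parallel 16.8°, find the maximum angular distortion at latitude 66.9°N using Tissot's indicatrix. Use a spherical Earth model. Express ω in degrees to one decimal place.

The equidistant cylindrical projection with φ₀ = 16.8° has h = 1 (meridians true) and k = cos φ₀ / cos φ along parallels.
At 66.9°: h = 1.000, k = 2.440; principal scales a = 2.440, b = 1.000.
sin(ω/2) = (a − b)/(a + b) = 1.440/3.440 = 0.4186, so ω = 2 arcsin(0.4186) ≈ 49.5°.

49.5°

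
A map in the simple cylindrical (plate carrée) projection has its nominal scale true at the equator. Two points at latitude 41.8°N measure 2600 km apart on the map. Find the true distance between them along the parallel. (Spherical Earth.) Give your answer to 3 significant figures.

For the equirectangular projection with φ₀ = 0 (plate carrée), h = 1 along meridians and k = sec φ along parallels.
Along the parallel at 41.8°, map distances are exaggerated by k = sec 41.8° = 1.341.
True distance = 2600 / 1.341 = 2600 × cos 41.8° ≈ 1940 km.

1940 km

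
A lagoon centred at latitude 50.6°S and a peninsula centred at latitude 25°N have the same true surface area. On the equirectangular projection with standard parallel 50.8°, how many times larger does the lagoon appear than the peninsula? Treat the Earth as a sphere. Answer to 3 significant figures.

1.43

The equidistant cylindrical projection with φ₀ = 50.8° has h = 1 (meridians true) and k = cos φ₀ / cos φ along parallels.
Areal scale at 50.6°: h·k = 1.000 × 0.9957 = 0.9957.
Areal scale at 25°: h·k = 1.000 × 0.6974 = 0.6974.
Ratio = 0.9957/0.6974 ≈ 1.43.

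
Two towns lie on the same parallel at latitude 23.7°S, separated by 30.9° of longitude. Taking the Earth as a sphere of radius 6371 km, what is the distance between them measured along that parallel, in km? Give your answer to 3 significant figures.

3150 km

Arc length along a parallel = R cos φ · Δλ (with Δλ in radians).
= 6371 × cos 23.7° × (30.9° × π/180) = 6371 × 0.9157 × 0.5393 ≈ 3150 km.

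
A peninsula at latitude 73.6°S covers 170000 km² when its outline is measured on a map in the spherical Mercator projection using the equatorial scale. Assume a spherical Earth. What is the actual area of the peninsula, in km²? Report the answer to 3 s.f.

For Mercator, h = k = sec φ (a conformal cylindrical projection has a single point scale, 1/cos φ).
Areal scale = k² = sec²φ = 1/cos²(73.6°) = 1/0.2823² = 12.54.
True area = apparent / (areal scale) = 170000 / 12.54 ≈ 13600 km².

13600 km²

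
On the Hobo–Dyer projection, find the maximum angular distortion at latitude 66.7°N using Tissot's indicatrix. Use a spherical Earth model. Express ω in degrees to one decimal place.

Hobo–Dyer is a cylindrical equal-area projection with standard parallels at ±37.5°. For cylindrical equal-area with standard parallel φ₀, h = cos φ / cos φ₀ and k = cos φ₀ / cos φ, so h·k = 1.
At 66.7°: h = 0.4986, k = 2.006; principal scales a = 2.006, b = 0.4986.
sin(ω/2) = (a − b)/(a + b) = 1.507/2.504 = 0.6018, so ω = 2 arcsin(0.6018) ≈ 74.0°.

74.0°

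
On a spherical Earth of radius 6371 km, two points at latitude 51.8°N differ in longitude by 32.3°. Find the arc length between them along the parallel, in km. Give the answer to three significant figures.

Arc length along a parallel = R cos φ · Δλ (with Δλ in radians).
= 6371 × cos 51.8° × (32.3° × π/180) = 6371 × 0.6184 × 0.5637 ≈ 2220 km.

2220 km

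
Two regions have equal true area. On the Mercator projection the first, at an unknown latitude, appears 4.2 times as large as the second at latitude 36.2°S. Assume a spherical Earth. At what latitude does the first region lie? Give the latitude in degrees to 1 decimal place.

66.8°

Mercator areal scale is sec²φ, so apparent-area ratio = sec²φ₁ / sec²φ₂ = cos²φ₂ / cos²φ₁.
cos²φ₂ / cos²φ₁ = 4.2  ⇒  cos φ₁ = cos 36.2° / √4.2 = 0.8070/2.049 = 0.3938.
φ₁ = arccos(0.3938) ≈ 66.8°.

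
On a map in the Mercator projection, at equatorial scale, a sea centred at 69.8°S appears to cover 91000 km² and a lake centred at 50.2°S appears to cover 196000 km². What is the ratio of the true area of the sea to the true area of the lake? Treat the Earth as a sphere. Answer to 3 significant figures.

0.135

On Mercator the areal scale is sec²φ, so true area = apparent × cos²φ.
True area of sea: 91000 × cos²(69.8°) = 91000 × 0.1192 = 10850 km².
True area of lake: 196000 × cos²(50.2°) = 196000 × 0.4097 = 80310 km².
Ratio = 10850 / 80310 ≈ 0.135.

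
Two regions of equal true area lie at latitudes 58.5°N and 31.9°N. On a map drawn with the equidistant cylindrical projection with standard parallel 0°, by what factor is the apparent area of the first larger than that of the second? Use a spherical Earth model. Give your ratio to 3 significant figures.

For the equirectangular projection with φ₀ = 0 (plate carrée), h = 1 along meridians and k = sec φ along parallels.
Areal scale at 58.5°: h·k = 1.000 × 1.914 = 1.914.
Areal scale at 31.9°: h·k = 1.000 × 1.178 = 1.178.
Ratio = 1.914/1.178 ≈ 1.62.

1.62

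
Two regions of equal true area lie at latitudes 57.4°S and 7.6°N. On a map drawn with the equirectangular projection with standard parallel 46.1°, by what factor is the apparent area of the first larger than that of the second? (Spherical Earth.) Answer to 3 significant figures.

1.84

The equidistant cylindrical projection with φ₀ = 46.1° has h = 1 (meridians true) and k = cos φ₀ / cos φ along parallels.
Areal scale at 57.4°: h·k = 1.000 × 1.287 = 1.287.
Areal scale at 7.6°: h·k = 1.000 × 0.6995 = 0.6995.
Ratio = 1.287/0.6995 ≈ 1.84.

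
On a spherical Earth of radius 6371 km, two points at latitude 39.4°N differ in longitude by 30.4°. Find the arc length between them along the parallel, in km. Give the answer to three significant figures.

Arc length along a parallel = R cos φ · Δλ (with Δλ in radians).
= 6371 × cos 39.4° × (30.4° × π/180) = 6371 × 0.7727 × 0.5306 ≈ 2610 km.

2610 km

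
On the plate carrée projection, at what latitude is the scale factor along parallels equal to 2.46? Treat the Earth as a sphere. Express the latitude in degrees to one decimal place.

66.0°

Plate carrée: h = 1, k = sec φ along parallels.
sec φ = 2.46  ⇒  cos φ = 0.4065  ⇒  φ ≈ 66.0°.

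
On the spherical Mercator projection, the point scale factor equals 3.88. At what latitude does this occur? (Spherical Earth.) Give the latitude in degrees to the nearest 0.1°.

75.1°

Mercator scale is k = sec φ = 1/cos φ.
1/cos φ = 3.88  ⇒  cos φ = 0.2577  ⇒  φ = arccos(0.2577) ≈ 75.1°.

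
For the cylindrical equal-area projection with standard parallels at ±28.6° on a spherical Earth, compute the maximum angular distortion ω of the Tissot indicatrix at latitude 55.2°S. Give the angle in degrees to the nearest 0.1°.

A cylindrical equal-area projection with standard parallel φ₀ has meridian scale h = cos φ / cos φ₀ and parallel scale k = cos φ₀ / cos φ (so areas are preserved, h·k = 1).
At 55.2°: h = 0.6500, k = 1.538; principal scales a = 1.538, b = 0.6500.
sin(ω/2) = (a − b)/(a + b) = 0.8884/2.188 = 0.4059, so ω = 2 arcsin(0.4059) ≈ 47.9°.

47.9°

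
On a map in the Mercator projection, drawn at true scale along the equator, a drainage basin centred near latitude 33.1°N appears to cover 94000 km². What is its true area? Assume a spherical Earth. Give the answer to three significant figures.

66000 km²

Mercator is conformal, so the point scale is isotropic: h = k = sec φ = 1/cos φ.
Areal scale = k² = sec²φ = 1/cos²(33.1°) = 1/0.8377² = 1.425.
True area = apparent / (areal scale) = 94000 / 1.425 ≈ 66000 km².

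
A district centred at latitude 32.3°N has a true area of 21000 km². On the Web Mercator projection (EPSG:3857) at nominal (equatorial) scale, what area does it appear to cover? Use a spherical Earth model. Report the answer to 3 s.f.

For Mercator, h = k = sec φ (a conformal cylindrical projection has a single point scale, 1/cos φ).
Areal scale = k² = sec²φ = 1/cos²(32.3°) = 1/0.8453² = 1.400.
Apparent area = 21000 × 1.400 ≈ 29400 km².

29400 km²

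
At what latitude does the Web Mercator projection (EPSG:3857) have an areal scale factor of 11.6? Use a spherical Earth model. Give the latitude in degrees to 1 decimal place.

72.9°

Mercator areal scale is sec²φ.
sec²φ = 11.6  ⇒  cos²φ = 0.08621  ⇒  cos φ = 0.2936.
φ = arccos(0.2936) ≈ 72.9°.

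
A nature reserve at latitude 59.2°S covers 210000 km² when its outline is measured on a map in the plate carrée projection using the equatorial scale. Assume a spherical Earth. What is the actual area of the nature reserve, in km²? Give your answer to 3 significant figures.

108000 km²

Plate carrée maps x = Rλ, y = Rφ. The meridian scale is h = 1 and the parallel scale is k = 1/cos φ = sec φ.
Areal scale = h·k = 1 × sec φ; at 59.2°, h = 1.000, k = 1.953, so h·k = 1.953.
True area = apparent / (areal scale) = 210000 / 1.953 ≈ 108000 km².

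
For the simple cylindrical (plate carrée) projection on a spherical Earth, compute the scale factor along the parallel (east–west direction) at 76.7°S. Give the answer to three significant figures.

4.35

For the equirectangular projection with φ₀ = 0 (plate carrée), h = 1 along meridians and k = sec φ along parallels.
k = 1/cos 76.7° = 1/0.2300 = 4.347.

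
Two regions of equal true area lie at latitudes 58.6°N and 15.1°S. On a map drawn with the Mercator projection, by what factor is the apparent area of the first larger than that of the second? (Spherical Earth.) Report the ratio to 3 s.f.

3.43

Mercator areal scale is sec²φ.
At 58.6°: sec²(58.6°) = 1/0.5210² = 3.684.
At 15.1°: sec²(15.1°) = 1/0.9655² = 1.073.
Ratio = 3.684/1.073 = cos²(15.1°)/cos²(58.6°) ≈ 3.43.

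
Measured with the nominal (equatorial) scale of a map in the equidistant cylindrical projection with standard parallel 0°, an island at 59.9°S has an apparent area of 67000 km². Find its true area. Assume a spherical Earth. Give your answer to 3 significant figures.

33600 km²

Plate carrée maps x = Rλ, y = Rφ. The meridian scale is h = 1 and the parallel scale is k = 1/cos φ = sec φ.
Areal scale = h·k = 1 × sec φ; at 59.9°, h = 1.000, k = 1.994, so h·k = 1.994.
True area = apparent / (areal scale) = 67000 / 1.994 ≈ 33600 km².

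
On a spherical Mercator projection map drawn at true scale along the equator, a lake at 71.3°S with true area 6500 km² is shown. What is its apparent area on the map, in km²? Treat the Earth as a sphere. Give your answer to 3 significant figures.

The Mercator projection is conformal; its linear scale factor is the same in every direction and equals sec φ = 1/cos φ.
Areal scale = k² = sec²φ = 1/cos²(71.3°) = 1/0.3206² = 9.728.
Apparent area = 6500 × 9.728 ≈ 63200 km².

63200 km²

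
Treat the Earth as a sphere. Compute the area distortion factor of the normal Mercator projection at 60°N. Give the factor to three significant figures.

4.00

The Mercator projection is conformal; its linear scale factor is the same in every direction and equals sec φ = 1/cos φ.
Areal scale = k² = sec²φ = 1/cos²(60°) = 1/0.5000² = 4.000.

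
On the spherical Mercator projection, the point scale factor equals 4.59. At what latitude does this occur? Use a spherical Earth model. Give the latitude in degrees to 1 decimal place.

77.4°

Mercator scale is k = sec φ = 1/cos φ.
1/cos φ = 4.59  ⇒  cos φ = 0.2179  ⇒  φ = arccos(0.2179) ≈ 77.4°.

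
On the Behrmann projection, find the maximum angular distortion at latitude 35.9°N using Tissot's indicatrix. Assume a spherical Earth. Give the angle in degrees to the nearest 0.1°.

7.7°

The Behrmann projection is cylindrical equal-area with φ₀ = 30°. Cylindrical equal-area (φ₀ = 30°): h = cos φ / cos 30° along meridians, k = cos 30° / cos φ along parallels; h·k = 1.
At 35.9°: h = 0.9354, k = 1.069; principal scales a = 1.069, b = 0.9354.
sin(ω/2) = (a − b)/(a + b) = 0.1338/2.004 = 0.06673, so ω = 2 arcsin(0.06673) ≈ 7.7°.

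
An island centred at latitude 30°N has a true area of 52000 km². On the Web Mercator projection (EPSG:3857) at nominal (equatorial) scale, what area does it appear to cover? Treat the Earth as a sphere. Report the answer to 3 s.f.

69300 km²

The Mercator projection is conformal; its linear scale factor is the same in every direction and equals sec φ = 1/cos φ.
Areal scale = k² = sec²φ = 1/cos²(30°) = 1/0.8660² = 1.333.
Apparent area = 52000 × 1.333 ≈ 69300 km².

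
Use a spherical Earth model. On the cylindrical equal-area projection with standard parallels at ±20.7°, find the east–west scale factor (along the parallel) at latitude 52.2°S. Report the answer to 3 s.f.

1.53

For cylindrical equal-area with standard parallel φ₀, h = cos φ / cos φ₀ and k = cos φ₀ / cos φ, so h·k = 1.
k = cos 20.7° / cos 52.2° = 0.9354/0.6129 = 1.526.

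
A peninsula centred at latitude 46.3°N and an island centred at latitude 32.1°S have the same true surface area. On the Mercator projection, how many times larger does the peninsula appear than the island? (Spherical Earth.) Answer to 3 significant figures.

1.50

Mercator is conformal with k = sec φ, so areal scale = k² = sec²φ.
At 46.3°: sec²(46.3°) = 1/0.6909² = 2.095.
At 32.1°: sec²(32.1°) = 1/0.8471² = 1.394.
Ratio = 2.095/1.394 = cos²(32.1°)/cos²(46.3°) ≈ 1.50.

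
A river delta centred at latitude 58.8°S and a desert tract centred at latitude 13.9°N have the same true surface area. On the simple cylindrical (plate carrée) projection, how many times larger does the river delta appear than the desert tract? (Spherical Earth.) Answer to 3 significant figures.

1.87

In the plate carrée (x = Rλ, y = Rφ), meridians are true-scale (h = 1) and parallels are stretched by k = sec φ.
Areal scale at 58.8°: h·k = 1.000 × 1.930 = 1.930.
Areal scale at 13.9°: h·k = 1.000 × 1.030 = 1.030.
Ratio = 1.930/1.030 ≈ 1.87.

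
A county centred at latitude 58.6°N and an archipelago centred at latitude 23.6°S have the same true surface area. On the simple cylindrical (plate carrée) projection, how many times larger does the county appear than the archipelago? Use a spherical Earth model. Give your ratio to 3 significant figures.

Plate carrée maps x = Rλ, y = Rφ. The meridian scale is h = 1 and the parallel scale is k = 1/cos φ = sec φ.
Areal scale at 58.6°: h·k = 1.000 × 1.919 = 1.919.
Areal scale at 23.6°: h·k = 1.000 × 1.091 = 1.091.
Ratio = 1.919/1.091 ≈ 1.76.

1.76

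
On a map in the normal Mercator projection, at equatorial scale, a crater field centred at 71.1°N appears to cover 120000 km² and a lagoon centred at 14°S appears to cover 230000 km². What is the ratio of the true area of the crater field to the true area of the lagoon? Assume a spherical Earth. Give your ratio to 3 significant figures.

0.0581

Mercator's areal exaggeration is sec²φ; hence true area = (apparent area) · cos²φ.
True area of crater field: 120000 × cos²(71.1°) = 120000 × 0.1049 = 12590 km².
True area of lagoon: 230000 × cos²(14°) = 230000 × 0.9415 = 216500 km².
Ratio = 12590 / 216500 ≈ 0.0581.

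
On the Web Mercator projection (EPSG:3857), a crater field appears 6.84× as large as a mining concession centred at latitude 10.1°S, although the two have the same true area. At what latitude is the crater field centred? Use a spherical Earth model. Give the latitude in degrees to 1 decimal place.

Mercator areal scale is sec²φ, so apparent-area ratio = sec²φ₁ / sec²φ₂ = cos²φ₂ / cos²φ₁.
cos²φ₂ / cos²φ₁ = 6.84  ⇒  cos φ₁ = cos 10.1° / √6.84 = 0.9845/2.615 = 0.3764.
φ₁ = arccos(0.3764) ≈ 67.9°.

67.9°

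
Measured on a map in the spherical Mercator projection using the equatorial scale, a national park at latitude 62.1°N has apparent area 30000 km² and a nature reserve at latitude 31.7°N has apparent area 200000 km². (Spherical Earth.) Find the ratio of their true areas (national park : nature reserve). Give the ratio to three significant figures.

On Mercator the areal scale is sec²φ, so true area = apparent × cos²φ.
True area of national park: 30000 × cos²(62.1°) = 30000 × 0.2190 = 6569 km².
True area of nature reserve: 200000 × cos²(31.7°) = 200000 × 0.7239 = 144800 km².
Ratio = 6569 / 144800 ≈ 0.0454.

0.0454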